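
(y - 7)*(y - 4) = y^2 - 11*y + 28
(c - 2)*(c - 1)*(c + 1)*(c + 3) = c^4 + c^3 - 7*c^2 - c + 6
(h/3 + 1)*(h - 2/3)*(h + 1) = h^3/3 + 10*h^2/9 + h/9 - 2/3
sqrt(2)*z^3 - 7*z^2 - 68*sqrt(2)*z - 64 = (z - 8*sqrt(2))*(z + 4*sqrt(2))*(sqrt(2)*z + 1)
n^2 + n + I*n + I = (n + 1)*(n + I)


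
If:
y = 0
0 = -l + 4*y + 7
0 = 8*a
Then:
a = 0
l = 7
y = 0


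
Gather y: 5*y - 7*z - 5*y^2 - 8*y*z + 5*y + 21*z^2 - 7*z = -5*y^2 + y*(10 - 8*z) + 21*z^2 - 14*z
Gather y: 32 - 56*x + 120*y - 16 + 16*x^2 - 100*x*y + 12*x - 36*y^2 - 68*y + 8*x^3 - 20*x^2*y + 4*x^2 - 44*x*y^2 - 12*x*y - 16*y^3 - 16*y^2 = 8*x^3 + 20*x^2 - 44*x - 16*y^3 + y^2*(-44*x - 52) + y*(-20*x^2 - 112*x + 52) + 16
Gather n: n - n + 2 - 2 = 0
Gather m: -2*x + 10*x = 8*x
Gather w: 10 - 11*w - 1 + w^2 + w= w^2 - 10*w + 9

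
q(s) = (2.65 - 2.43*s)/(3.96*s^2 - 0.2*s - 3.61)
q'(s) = (0.2 - 7.92*s)*(2.65 - 2.43*s)/(3.96*s^2 - 0.2*s - 3.61)^2 - 2.43/(3.96*s^2 - 0.2*s - 3.61)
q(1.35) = -0.19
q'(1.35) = -0.13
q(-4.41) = 0.18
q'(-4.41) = 0.05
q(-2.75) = 0.35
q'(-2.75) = 0.19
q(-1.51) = 1.10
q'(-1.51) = 1.92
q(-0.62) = -2.12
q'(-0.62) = 6.75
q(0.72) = -0.53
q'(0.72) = -0.28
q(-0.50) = -1.53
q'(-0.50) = 3.50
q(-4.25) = 0.19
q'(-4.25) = 0.06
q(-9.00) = 0.08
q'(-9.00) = 0.01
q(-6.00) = 0.12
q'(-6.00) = 0.02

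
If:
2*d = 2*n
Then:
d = n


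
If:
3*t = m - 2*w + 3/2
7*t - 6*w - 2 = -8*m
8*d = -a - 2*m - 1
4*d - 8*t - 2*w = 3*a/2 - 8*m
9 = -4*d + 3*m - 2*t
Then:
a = 1657/417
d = -3395/3336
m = 1321/834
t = -37/417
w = 1397/834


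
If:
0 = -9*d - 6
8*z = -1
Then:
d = -2/3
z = -1/8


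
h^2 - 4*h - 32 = (h - 8)*(h + 4)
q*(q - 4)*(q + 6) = q^3 + 2*q^2 - 24*q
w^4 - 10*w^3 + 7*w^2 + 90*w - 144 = (w - 8)*(w - 3)*(w - 2)*(w + 3)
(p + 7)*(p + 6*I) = p^2 + 7*p + 6*I*p + 42*I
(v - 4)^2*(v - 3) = v^3 - 11*v^2 + 40*v - 48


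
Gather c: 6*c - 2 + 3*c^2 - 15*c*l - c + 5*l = 3*c^2 + c*(5 - 15*l) + 5*l - 2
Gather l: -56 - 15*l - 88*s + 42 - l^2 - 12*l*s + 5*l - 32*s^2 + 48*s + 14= -l^2 + l*(-12*s - 10) - 32*s^2 - 40*s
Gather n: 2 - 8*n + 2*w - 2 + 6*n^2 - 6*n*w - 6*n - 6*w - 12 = 6*n^2 + n*(-6*w - 14) - 4*w - 12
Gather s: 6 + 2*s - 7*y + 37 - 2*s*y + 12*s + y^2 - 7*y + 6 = s*(14 - 2*y) + y^2 - 14*y + 49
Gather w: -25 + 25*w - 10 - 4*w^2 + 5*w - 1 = -4*w^2 + 30*w - 36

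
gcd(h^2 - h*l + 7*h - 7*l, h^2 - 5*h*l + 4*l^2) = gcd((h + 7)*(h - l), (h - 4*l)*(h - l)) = h - l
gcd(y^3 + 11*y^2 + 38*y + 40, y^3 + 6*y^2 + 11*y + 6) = y + 2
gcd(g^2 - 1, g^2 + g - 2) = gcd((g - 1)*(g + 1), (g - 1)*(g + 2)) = g - 1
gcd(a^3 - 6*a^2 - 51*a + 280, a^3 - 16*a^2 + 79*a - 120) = a^2 - 13*a + 40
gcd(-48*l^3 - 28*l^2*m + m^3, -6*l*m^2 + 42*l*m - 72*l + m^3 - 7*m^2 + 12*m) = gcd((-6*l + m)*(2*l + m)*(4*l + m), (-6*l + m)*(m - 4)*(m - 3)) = 6*l - m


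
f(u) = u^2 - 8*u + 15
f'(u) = 2*u - 8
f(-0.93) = 23.30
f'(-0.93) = -9.86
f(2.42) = 1.50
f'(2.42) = -3.16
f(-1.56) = 29.91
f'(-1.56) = -11.12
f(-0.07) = 15.56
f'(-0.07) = -8.14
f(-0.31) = 17.58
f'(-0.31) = -8.62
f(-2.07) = 35.84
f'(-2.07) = -12.14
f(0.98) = 8.12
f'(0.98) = -6.04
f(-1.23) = 26.35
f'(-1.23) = -10.46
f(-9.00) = 168.00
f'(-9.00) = -26.00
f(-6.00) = 99.00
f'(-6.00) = -20.00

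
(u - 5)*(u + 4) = u^2 - u - 20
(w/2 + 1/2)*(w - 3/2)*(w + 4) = w^3/2 + 7*w^2/4 - 7*w/4 - 3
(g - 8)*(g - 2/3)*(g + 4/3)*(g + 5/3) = g^4 - 17*g^3/3 - 166*g^2/9 - 88*g/27 + 320/27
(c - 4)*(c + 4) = c^2 - 16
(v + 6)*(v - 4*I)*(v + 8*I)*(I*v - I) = I*v^4 - 4*v^3 + 5*I*v^3 - 20*v^2 + 26*I*v^2 + 24*v + 160*I*v - 192*I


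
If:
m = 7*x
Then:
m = 7*x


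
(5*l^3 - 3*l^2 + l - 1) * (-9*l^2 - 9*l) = -45*l^5 - 18*l^4 + 18*l^3 + 9*l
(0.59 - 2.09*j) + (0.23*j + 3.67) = 4.26 - 1.86*j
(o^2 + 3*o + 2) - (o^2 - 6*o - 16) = 9*o + 18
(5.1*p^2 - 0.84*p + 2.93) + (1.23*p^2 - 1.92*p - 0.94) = 6.33*p^2 - 2.76*p + 1.99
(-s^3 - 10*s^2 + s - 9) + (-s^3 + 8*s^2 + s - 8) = -2*s^3 - 2*s^2 + 2*s - 17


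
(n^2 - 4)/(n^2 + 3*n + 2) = (n - 2)/(n + 1)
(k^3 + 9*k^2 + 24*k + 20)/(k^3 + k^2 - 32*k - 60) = (k + 2)/(k - 6)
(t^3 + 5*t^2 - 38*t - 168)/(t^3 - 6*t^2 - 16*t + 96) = (t + 7)/(t - 4)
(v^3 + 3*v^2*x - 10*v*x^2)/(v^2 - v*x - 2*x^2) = v*(v + 5*x)/(v + x)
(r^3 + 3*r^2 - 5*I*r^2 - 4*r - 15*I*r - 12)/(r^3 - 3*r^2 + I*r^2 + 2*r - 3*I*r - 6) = (r^2 + r*(3 - 4*I) - 12*I)/(r^2 + r*(-3 + 2*I) - 6*I)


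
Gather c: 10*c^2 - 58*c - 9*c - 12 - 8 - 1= 10*c^2 - 67*c - 21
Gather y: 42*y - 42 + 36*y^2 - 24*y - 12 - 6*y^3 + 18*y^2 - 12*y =-6*y^3 + 54*y^2 + 6*y - 54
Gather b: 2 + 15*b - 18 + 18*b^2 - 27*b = 18*b^2 - 12*b - 16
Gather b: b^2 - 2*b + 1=b^2 - 2*b + 1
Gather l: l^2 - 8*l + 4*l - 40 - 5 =l^2 - 4*l - 45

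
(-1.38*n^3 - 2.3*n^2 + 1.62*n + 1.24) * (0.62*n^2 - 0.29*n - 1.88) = -0.8556*n^5 - 1.0258*n^4 + 4.2658*n^3 + 4.623*n^2 - 3.4052*n - 2.3312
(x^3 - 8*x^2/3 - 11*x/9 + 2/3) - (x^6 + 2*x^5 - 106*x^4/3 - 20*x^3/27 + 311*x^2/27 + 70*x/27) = -x^6 - 2*x^5 + 106*x^4/3 + 47*x^3/27 - 383*x^2/27 - 103*x/27 + 2/3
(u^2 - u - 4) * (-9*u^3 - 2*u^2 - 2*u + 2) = -9*u^5 + 7*u^4 + 36*u^3 + 12*u^2 + 6*u - 8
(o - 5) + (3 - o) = -2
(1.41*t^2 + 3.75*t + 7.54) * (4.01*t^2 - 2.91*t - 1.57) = 5.6541*t^4 + 10.9344*t^3 + 17.1092*t^2 - 27.8289*t - 11.8378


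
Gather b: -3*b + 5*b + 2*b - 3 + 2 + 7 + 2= 4*b + 8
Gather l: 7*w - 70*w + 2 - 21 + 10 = -63*w - 9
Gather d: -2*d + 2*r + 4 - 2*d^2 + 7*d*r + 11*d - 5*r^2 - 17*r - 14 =-2*d^2 + d*(7*r + 9) - 5*r^2 - 15*r - 10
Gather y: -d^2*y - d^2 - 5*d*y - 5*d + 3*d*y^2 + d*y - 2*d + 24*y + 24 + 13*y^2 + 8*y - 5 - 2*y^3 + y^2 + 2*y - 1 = -d^2 - 7*d - 2*y^3 + y^2*(3*d + 14) + y*(-d^2 - 4*d + 34) + 18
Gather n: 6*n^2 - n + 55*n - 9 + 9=6*n^2 + 54*n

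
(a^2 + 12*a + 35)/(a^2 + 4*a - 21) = (a + 5)/(a - 3)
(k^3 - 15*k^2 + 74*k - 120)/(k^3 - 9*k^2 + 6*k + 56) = (k^2 - 11*k + 30)/(k^2 - 5*k - 14)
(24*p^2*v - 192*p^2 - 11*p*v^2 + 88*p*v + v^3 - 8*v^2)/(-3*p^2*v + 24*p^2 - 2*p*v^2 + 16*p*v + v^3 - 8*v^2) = (-8*p + v)/(p + v)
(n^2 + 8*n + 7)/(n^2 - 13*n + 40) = (n^2 + 8*n + 7)/(n^2 - 13*n + 40)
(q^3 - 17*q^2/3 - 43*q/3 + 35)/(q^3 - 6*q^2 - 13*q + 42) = (q - 5/3)/(q - 2)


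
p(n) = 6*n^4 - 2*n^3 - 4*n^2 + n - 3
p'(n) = 24*n^3 - 6*n^2 - 8*n + 1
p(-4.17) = 1882.54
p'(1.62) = 74.33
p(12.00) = 120393.00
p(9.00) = 37590.00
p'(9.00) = 16939.00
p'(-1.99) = -195.97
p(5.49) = 5001.55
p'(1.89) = 126.48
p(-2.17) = 129.47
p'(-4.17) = -1810.25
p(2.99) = 390.32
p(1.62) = 20.94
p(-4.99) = 3861.00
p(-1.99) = 89.03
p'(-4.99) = -3090.52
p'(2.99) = 564.98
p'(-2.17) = -255.13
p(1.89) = 47.66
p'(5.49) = 3747.50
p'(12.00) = 40513.00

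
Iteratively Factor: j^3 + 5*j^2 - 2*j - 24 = (j + 4)*(j^2 + j - 6) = (j + 3)*(j + 4)*(j - 2)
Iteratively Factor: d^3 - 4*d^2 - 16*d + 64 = (d - 4)*(d^2 - 16) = (d - 4)*(d + 4)*(d - 4)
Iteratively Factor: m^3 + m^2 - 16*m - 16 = (m + 1)*(m^2 - 16) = (m + 1)*(m + 4)*(m - 4)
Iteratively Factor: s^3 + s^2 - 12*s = (s - 3)*(s^2 + 4*s) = (s - 3)*(s + 4)*(s)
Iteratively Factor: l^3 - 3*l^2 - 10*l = (l - 5)*(l^2 + 2*l) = (l - 5)*(l + 2)*(l)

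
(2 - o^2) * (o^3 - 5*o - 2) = -o^5 + 7*o^3 + 2*o^2 - 10*o - 4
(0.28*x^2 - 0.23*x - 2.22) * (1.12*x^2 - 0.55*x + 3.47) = 0.3136*x^4 - 0.4116*x^3 - 1.3883*x^2 + 0.4229*x - 7.7034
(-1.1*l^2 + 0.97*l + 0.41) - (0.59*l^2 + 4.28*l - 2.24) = -1.69*l^2 - 3.31*l + 2.65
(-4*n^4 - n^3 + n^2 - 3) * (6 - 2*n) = 8*n^5 - 22*n^4 - 8*n^3 + 6*n^2 + 6*n - 18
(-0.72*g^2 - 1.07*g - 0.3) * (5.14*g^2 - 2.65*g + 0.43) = -3.7008*g^4 - 3.5918*g^3 + 0.9839*g^2 + 0.3349*g - 0.129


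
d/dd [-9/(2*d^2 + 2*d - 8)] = 9*(2*d + 1)/(2*(d^2 + d - 4)^2)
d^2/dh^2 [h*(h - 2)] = 2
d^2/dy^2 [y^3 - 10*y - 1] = 6*y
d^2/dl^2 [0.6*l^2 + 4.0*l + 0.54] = 1.20000000000000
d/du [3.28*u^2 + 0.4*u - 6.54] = 6.56*u + 0.4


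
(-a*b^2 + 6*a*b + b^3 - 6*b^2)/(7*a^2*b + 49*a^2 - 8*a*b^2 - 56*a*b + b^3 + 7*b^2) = b*(6 - b)/(7*a*b + 49*a - b^2 - 7*b)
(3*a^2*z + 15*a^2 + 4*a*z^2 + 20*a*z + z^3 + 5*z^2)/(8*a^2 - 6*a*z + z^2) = (3*a^2*z + 15*a^2 + 4*a*z^2 + 20*a*z + z^3 + 5*z^2)/(8*a^2 - 6*a*z + z^2)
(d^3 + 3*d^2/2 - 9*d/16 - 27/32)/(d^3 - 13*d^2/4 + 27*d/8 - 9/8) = (8*d^2 + 18*d + 9)/(4*(2*d^2 - 5*d + 3))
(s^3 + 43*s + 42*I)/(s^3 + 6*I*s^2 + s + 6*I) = (s - 7*I)/(s - I)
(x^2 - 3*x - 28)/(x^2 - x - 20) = (x - 7)/(x - 5)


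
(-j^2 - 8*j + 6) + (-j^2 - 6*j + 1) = -2*j^2 - 14*j + 7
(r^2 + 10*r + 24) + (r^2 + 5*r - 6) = 2*r^2 + 15*r + 18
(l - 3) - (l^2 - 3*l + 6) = -l^2 + 4*l - 9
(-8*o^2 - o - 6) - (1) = -8*o^2 - o - 7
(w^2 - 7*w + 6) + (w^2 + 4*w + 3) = 2*w^2 - 3*w + 9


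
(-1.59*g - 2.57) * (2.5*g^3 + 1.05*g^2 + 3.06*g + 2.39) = -3.975*g^4 - 8.0945*g^3 - 7.5639*g^2 - 11.6643*g - 6.1423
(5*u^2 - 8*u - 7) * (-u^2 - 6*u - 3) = -5*u^4 - 22*u^3 + 40*u^2 + 66*u + 21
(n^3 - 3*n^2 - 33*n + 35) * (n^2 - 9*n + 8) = n^5 - 12*n^4 + 2*n^3 + 308*n^2 - 579*n + 280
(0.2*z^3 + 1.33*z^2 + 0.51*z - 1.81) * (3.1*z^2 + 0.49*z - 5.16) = 0.62*z^5 + 4.221*z^4 + 1.2007*z^3 - 12.2239*z^2 - 3.5185*z + 9.3396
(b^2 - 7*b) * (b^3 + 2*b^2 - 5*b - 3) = b^5 - 5*b^4 - 19*b^3 + 32*b^2 + 21*b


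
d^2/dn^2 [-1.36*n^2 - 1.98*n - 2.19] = -2.72000000000000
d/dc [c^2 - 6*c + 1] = 2*c - 6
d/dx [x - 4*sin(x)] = 1 - 4*cos(x)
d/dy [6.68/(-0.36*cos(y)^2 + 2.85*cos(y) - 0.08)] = (19.038 - 4.8096*cos(y))*sin(y)/(0.36*cos(y)^2 - 2.85*cos(y) + 0.08)^2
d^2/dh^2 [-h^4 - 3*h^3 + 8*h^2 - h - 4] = -12*h^2 - 18*h + 16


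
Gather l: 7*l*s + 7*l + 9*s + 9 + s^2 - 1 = l*(7*s + 7) + s^2 + 9*s + 8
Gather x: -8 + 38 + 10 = 40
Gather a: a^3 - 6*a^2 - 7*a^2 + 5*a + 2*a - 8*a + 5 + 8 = a^3 - 13*a^2 - a + 13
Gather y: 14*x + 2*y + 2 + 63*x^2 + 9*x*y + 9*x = 63*x^2 + 23*x + y*(9*x + 2) + 2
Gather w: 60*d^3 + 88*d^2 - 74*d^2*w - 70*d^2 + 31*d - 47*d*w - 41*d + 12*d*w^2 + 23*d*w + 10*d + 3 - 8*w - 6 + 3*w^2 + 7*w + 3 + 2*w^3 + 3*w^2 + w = 60*d^3 + 18*d^2 + 2*w^3 + w^2*(12*d + 6) + w*(-74*d^2 - 24*d)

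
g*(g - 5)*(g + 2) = g^3 - 3*g^2 - 10*g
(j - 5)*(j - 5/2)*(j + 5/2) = j^3 - 5*j^2 - 25*j/4 + 125/4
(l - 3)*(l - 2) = l^2 - 5*l + 6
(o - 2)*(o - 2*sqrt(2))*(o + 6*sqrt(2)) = o^3 - 2*o^2 + 4*sqrt(2)*o^2 - 24*o - 8*sqrt(2)*o + 48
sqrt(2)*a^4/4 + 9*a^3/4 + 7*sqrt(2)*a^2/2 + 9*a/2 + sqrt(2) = (a/2 + sqrt(2)/2)*(a + sqrt(2)/2)*(a + 2*sqrt(2))*(sqrt(2)*a/2 + 1)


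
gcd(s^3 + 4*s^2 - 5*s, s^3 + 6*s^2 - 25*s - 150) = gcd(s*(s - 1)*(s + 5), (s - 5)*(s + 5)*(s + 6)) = s + 5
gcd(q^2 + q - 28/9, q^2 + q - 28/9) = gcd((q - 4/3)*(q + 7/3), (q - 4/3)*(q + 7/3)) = q^2 + q - 28/9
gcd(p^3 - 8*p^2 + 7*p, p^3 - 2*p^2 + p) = p^2 - p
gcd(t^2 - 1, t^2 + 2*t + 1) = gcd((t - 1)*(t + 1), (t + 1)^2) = t + 1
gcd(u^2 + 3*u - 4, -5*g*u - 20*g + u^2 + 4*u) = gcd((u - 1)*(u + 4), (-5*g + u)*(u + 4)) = u + 4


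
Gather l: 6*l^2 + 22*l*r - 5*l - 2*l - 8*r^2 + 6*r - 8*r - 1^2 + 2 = 6*l^2 + l*(22*r - 7) - 8*r^2 - 2*r + 1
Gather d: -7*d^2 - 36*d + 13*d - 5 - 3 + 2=-7*d^2 - 23*d - 6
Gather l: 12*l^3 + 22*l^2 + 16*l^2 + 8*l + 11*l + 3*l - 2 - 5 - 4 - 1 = 12*l^3 + 38*l^2 + 22*l - 12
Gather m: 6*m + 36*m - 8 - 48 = 42*m - 56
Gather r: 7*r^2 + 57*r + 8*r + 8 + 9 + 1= 7*r^2 + 65*r + 18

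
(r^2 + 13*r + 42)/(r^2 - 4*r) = (r^2 + 13*r + 42)/(r*(r - 4))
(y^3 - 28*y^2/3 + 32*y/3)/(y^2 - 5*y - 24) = y*(3*y - 4)/(3*(y + 3))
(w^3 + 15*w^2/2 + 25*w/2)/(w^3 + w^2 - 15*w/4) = 2*(w + 5)/(2*w - 3)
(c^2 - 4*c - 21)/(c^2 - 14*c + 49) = (c + 3)/(c - 7)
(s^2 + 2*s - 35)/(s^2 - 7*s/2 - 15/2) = 2*(s + 7)/(2*s + 3)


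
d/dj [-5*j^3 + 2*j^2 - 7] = j*(4 - 15*j)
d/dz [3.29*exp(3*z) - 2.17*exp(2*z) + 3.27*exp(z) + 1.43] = (9.87*exp(2*z) - 4.34*exp(z) + 3.27)*exp(z)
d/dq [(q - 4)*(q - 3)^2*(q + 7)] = 4*q^3 - 9*q^2 - 74*q + 195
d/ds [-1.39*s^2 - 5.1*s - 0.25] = -2.78*s - 5.1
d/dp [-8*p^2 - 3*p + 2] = -16*p - 3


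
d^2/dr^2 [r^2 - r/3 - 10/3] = 2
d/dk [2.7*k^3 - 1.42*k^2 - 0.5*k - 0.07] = 8.1*k^2 - 2.84*k - 0.5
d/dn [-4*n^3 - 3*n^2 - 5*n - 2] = -12*n^2 - 6*n - 5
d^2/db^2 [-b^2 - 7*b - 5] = -2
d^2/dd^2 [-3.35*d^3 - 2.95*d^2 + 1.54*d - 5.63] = -20.1*d - 5.9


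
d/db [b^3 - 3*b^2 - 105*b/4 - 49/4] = 3*b^2 - 6*b - 105/4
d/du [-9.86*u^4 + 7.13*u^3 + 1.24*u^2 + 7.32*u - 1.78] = -39.44*u^3 + 21.39*u^2 + 2.48*u + 7.32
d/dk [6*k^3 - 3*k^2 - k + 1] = 18*k^2 - 6*k - 1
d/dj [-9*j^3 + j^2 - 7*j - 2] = -27*j^2 + 2*j - 7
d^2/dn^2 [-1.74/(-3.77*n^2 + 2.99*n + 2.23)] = (49.460892*n^2 - 39.227604*n - 1.74*(7.54*n - 2.99)*(15.08*n - 5.98) - 29.256708)/(-3.77*n^2 + 2.99*n + 2.23)^3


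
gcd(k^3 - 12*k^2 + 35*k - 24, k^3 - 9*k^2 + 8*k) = k^2 - 9*k + 8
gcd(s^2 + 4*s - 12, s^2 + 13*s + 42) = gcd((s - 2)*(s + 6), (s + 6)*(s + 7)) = s + 6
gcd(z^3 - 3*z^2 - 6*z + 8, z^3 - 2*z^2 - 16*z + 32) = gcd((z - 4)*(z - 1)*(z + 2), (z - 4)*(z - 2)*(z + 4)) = z - 4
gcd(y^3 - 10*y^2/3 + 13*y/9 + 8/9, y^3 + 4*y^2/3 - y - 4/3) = y - 1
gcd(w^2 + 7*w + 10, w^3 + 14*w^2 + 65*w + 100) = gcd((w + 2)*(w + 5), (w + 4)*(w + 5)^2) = w + 5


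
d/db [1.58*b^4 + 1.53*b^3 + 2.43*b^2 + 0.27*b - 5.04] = 6.32*b^3 + 4.59*b^2 + 4.86*b + 0.27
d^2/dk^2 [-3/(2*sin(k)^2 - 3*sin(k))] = 3*(16*sin(k) - 18 - 15/sin(k) + 36/sin(k)^2 - 18/sin(k)^3)/(2*sin(k) - 3)^3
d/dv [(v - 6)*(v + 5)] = 2*v - 1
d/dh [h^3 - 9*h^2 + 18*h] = 3*h^2 - 18*h + 18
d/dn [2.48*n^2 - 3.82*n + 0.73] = 4.96*n - 3.82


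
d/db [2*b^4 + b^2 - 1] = 8*b^3 + 2*b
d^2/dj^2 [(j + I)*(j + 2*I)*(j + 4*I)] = 6*j + 14*I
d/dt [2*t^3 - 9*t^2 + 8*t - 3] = 6*t^2 - 18*t + 8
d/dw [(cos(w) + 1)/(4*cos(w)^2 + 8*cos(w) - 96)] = (cos(w)^2 + 2*cos(w) + 26)*sin(w)/(4*(cos(w)^2 + 2*cos(w) - 24)^2)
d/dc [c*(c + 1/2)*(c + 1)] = 3*c^2 + 3*c + 1/2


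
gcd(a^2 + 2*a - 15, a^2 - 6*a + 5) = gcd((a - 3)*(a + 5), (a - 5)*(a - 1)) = 1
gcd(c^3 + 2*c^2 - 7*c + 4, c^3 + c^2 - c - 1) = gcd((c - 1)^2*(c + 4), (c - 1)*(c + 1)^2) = c - 1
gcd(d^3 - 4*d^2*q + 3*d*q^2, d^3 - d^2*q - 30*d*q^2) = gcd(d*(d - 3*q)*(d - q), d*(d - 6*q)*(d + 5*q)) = d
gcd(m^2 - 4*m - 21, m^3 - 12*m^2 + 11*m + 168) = m^2 - 4*m - 21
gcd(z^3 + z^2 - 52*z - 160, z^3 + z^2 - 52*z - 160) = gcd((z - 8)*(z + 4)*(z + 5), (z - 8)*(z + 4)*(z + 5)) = z^3 + z^2 - 52*z - 160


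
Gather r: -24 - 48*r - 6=-48*r - 30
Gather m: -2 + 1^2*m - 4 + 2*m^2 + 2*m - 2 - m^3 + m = -m^3 + 2*m^2 + 4*m - 8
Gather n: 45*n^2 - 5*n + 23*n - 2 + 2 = 45*n^2 + 18*n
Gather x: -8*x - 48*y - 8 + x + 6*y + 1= -7*x - 42*y - 7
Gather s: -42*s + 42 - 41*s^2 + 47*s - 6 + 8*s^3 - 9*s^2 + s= 8*s^3 - 50*s^2 + 6*s + 36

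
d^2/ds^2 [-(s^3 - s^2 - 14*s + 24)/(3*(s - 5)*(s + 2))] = 4*(-s^3 - 66*s^2 + 168*s - 388)/(3*(s^6 - 9*s^5 - 3*s^4 + 153*s^3 + 30*s^2 - 900*s - 1000))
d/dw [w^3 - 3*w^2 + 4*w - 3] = 3*w^2 - 6*w + 4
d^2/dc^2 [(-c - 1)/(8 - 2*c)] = 5/(c - 4)^3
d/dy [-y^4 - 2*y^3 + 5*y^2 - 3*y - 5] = -4*y^3 - 6*y^2 + 10*y - 3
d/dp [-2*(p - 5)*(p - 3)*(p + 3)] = -6*p^2 + 20*p + 18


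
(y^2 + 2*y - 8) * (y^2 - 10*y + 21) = y^4 - 8*y^3 - 7*y^2 + 122*y - 168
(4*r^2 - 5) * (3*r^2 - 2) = 12*r^4 - 23*r^2 + 10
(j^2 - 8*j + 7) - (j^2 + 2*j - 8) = 15 - 10*j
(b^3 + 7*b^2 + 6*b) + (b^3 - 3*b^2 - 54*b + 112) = 2*b^3 + 4*b^2 - 48*b + 112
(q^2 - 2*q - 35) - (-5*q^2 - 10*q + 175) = 6*q^2 + 8*q - 210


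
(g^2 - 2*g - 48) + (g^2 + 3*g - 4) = 2*g^2 + g - 52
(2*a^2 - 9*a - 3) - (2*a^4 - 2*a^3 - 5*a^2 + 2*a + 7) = -2*a^4 + 2*a^3 + 7*a^2 - 11*a - 10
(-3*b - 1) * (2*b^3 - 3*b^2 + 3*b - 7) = -6*b^4 + 7*b^3 - 6*b^2 + 18*b + 7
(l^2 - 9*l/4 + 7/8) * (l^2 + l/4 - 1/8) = l^4 - 2*l^3 + 3*l^2/16 + l/2 - 7/64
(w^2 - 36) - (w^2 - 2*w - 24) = 2*w - 12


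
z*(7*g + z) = 7*g*z + z^2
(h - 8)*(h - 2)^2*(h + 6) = h^4 - 6*h^3 - 36*h^2 + 184*h - 192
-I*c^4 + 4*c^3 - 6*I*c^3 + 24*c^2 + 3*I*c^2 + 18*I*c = c*(c + 6)*(c + 3*I)*(-I*c + 1)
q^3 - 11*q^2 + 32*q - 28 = (q - 7)*(q - 2)^2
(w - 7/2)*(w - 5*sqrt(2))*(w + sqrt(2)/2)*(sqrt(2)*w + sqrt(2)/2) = sqrt(2)*w^4 - 9*w^3 - 3*sqrt(2)*w^3 - 27*sqrt(2)*w^2/4 + 27*w^2 + 63*w/4 + 15*sqrt(2)*w + 35*sqrt(2)/4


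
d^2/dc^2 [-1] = 0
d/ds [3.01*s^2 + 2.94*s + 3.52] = 6.02*s + 2.94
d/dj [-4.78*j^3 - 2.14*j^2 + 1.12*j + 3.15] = -14.34*j^2 - 4.28*j + 1.12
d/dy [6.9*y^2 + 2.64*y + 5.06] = 13.8*y + 2.64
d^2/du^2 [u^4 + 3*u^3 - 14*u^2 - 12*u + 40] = 12*u^2 + 18*u - 28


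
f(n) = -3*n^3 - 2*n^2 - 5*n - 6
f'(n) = -9*n^2 - 4*n - 5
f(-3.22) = 89.52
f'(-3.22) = -85.44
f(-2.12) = 24.20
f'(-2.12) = -36.97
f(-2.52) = 41.91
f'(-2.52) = -52.07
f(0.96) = -15.30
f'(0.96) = -17.13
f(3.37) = -160.38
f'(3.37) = -120.69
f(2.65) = -89.12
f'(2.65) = -78.80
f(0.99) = -15.82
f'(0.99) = -17.78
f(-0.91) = -0.85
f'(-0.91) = -8.81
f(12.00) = -5538.00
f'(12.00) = -1349.00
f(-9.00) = 2064.00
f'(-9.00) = -698.00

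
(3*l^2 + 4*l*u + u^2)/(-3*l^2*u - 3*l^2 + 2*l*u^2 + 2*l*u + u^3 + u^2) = (l + u)/(-l*u - l + u^2 + u)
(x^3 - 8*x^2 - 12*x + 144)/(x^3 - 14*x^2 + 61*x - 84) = (x^3 - 8*x^2 - 12*x + 144)/(x^3 - 14*x^2 + 61*x - 84)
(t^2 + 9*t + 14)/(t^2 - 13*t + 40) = (t^2 + 9*t + 14)/(t^2 - 13*t + 40)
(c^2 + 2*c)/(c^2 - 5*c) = (c + 2)/(c - 5)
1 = 1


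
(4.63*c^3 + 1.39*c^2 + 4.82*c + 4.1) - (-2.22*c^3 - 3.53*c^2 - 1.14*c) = 6.85*c^3 + 4.92*c^2 + 5.96*c + 4.1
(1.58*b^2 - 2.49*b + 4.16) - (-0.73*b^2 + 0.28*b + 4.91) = 2.31*b^2 - 2.77*b - 0.75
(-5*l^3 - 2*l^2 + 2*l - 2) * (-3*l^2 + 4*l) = 15*l^5 - 14*l^4 - 14*l^3 + 14*l^2 - 8*l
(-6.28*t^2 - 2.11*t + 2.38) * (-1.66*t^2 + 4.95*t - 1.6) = 10.4248*t^4 - 27.5834*t^3 - 4.3473*t^2 + 15.157*t - 3.808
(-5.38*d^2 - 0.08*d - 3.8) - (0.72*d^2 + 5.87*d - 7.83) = -6.1*d^2 - 5.95*d + 4.03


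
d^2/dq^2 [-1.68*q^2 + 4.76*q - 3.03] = -3.36000000000000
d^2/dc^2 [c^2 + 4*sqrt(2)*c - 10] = 2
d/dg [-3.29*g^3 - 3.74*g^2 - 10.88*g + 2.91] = -9.87*g^2 - 7.48*g - 10.88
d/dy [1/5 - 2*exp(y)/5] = -2*exp(y)/5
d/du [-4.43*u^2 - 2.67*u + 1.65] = -8.86*u - 2.67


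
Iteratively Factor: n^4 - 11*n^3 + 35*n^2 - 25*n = (n)*(n^3 - 11*n^2 + 35*n - 25) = n*(n - 1)*(n^2 - 10*n + 25) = n*(n - 5)*(n - 1)*(n - 5)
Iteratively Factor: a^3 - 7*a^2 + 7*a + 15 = (a - 5)*(a^2 - 2*a - 3) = (a - 5)*(a - 3)*(a + 1)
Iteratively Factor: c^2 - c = (c)*(c - 1)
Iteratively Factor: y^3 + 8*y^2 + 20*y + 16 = (y + 2)*(y^2 + 6*y + 8) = (y + 2)*(y + 4)*(y + 2)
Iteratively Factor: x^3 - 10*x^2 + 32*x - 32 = (x - 4)*(x^2 - 6*x + 8) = (x - 4)^2*(x - 2)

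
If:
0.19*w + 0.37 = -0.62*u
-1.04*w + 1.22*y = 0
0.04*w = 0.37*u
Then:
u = -0.16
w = -1.44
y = -1.23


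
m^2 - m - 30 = (m - 6)*(m + 5)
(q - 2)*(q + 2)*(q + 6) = q^3 + 6*q^2 - 4*q - 24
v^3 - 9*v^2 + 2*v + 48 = (v - 8)*(v - 3)*(v + 2)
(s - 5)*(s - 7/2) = s^2 - 17*s/2 + 35/2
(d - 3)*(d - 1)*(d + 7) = d^3 + 3*d^2 - 25*d + 21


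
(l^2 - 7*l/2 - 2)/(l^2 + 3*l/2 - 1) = (2*l^2 - 7*l - 4)/(2*l^2 + 3*l - 2)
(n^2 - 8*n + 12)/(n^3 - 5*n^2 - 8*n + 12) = (n - 2)/(n^2 + n - 2)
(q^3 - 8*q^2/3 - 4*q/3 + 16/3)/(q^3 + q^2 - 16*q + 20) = (q + 4/3)/(q + 5)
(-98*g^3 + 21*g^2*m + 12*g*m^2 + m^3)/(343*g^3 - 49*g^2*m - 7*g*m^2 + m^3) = (-14*g^2 + 5*g*m + m^2)/(49*g^2 - 14*g*m + m^2)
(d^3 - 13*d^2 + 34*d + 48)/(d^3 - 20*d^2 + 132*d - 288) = (d + 1)/(d - 6)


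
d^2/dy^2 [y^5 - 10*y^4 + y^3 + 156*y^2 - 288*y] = 20*y^3 - 120*y^2 + 6*y + 312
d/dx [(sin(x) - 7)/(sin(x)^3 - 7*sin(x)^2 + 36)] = (-2*sin(x)^3 + 28*sin(x)^2 - 98*sin(x) + 36)*cos(x)/(sin(x)^3 - 7*sin(x)^2 + 36)^2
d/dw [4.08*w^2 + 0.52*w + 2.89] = 8.16*w + 0.52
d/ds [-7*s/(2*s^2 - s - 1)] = 7*(2*s^2 + 1)/(4*s^4 - 4*s^3 - 3*s^2 + 2*s + 1)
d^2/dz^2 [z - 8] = 0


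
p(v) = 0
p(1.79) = 0.00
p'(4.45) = 0.00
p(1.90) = 0.00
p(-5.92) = 0.00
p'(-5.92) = 0.00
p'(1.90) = 0.00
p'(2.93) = 0.00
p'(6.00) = 0.00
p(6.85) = 0.00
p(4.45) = 0.00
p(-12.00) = 0.00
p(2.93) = 0.00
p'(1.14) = 0.00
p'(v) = 0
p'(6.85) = 0.00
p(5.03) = 0.00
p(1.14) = 0.00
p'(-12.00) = 0.00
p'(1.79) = 0.00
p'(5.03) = 0.00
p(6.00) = 0.00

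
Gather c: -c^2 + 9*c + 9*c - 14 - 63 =-c^2 + 18*c - 77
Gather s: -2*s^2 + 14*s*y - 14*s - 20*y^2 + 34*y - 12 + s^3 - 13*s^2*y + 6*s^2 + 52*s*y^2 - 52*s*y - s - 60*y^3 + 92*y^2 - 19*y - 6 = s^3 + s^2*(4 - 13*y) + s*(52*y^2 - 38*y - 15) - 60*y^3 + 72*y^2 + 15*y - 18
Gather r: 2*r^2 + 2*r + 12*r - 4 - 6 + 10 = 2*r^2 + 14*r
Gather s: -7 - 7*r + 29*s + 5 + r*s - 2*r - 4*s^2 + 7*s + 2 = -9*r - 4*s^2 + s*(r + 36)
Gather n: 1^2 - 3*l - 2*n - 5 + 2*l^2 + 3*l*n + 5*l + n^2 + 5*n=2*l^2 + 2*l + n^2 + n*(3*l + 3) - 4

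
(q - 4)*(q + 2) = q^2 - 2*q - 8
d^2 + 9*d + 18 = (d + 3)*(d + 6)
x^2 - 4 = (x - 2)*(x + 2)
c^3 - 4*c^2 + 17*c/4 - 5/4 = (c - 5/2)*(c - 1)*(c - 1/2)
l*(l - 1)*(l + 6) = l^3 + 5*l^2 - 6*l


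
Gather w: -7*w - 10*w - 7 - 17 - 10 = -17*w - 34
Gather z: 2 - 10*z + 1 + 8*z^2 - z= 8*z^2 - 11*z + 3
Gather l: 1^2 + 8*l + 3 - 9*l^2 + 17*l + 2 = -9*l^2 + 25*l + 6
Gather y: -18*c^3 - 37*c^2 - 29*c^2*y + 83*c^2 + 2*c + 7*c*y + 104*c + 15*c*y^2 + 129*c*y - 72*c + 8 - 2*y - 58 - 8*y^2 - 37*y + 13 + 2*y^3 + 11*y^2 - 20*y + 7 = -18*c^3 + 46*c^2 + 34*c + 2*y^3 + y^2*(15*c + 3) + y*(-29*c^2 + 136*c - 59) - 30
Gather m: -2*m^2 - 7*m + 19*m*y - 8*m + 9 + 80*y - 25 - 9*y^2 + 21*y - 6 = -2*m^2 + m*(19*y - 15) - 9*y^2 + 101*y - 22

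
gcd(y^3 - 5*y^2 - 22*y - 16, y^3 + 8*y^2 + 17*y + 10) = y^2 + 3*y + 2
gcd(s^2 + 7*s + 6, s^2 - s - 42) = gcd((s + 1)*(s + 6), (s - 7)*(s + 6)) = s + 6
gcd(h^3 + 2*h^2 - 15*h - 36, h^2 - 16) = h - 4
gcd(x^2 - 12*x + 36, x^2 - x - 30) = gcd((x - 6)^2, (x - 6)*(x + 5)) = x - 6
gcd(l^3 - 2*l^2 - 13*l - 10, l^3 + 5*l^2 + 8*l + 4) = l^2 + 3*l + 2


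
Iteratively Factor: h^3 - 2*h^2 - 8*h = (h + 2)*(h^2 - 4*h) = (h - 4)*(h + 2)*(h)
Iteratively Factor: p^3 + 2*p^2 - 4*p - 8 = (p + 2)*(p^2 - 4) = (p + 2)^2*(p - 2)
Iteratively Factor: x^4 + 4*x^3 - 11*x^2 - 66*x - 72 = (x + 3)*(x^3 + x^2 - 14*x - 24) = (x + 3)^2*(x^2 - 2*x - 8) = (x - 4)*(x + 3)^2*(x + 2)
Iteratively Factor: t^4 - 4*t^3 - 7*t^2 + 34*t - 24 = (t - 4)*(t^3 - 7*t + 6) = (t - 4)*(t + 3)*(t^2 - 3*t + 2) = (t - 4)*(t - 1)*(t + 3)*(t - 2)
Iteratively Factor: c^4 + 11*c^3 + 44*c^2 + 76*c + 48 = (c + 4)*(c^3 + 7*c^2 + 16*c + 12) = (c + 2)*(c + 4)*(c^2 + 5*c + 6) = (c + 2)*(c + 3)*(c + 4)*(c + 2)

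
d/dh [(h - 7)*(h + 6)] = 2*h - 1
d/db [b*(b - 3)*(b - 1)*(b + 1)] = 4*b^3 - 9*b^2 - 2*b + 3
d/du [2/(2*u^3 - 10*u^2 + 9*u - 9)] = 2*(-6*u^2 + 20*u - 9)/(2*u^3 - 10*u^2 + 9*u - 9)^2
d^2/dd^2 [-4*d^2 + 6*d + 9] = -8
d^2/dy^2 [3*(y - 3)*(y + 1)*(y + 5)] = 18*y + 18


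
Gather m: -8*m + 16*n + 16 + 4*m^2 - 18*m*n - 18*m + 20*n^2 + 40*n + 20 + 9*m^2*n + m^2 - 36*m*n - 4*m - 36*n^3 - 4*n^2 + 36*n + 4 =m^2*(9*n + 5) + m*(-54*n - 30) - 36*n^3 + 16*n^2 + 92*n + 40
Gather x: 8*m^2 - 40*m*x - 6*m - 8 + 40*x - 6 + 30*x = 8*m^2 - 6*m + x*(70 - 40*m) - 14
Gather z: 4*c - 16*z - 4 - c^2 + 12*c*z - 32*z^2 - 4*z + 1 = -c^2 + 4*c - 32*z^2 + z*(12*c - 20) - 3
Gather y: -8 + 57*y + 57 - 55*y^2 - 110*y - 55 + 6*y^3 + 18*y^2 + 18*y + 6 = 6*y^3 - 37*y^2 - 35*y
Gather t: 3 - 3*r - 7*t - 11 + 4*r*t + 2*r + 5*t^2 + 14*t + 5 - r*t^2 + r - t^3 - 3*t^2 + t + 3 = -t^3 + t^2*(2 - r) + t*(4*r + 8)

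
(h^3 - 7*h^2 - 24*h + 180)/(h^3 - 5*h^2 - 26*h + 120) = (h - 6)/(h - 4)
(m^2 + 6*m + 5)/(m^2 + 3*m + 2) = (m + 5)/(m + 2)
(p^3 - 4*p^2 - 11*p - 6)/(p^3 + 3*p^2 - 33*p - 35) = (p^2 - 5*p - 6)/(p^2 + 2*p - 35)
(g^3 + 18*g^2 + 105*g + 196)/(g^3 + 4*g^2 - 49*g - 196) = (g + 7)/(g - 7)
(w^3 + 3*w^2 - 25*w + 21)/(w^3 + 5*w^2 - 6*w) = (w^2 + 4*w - 21)/(w*(w + 6))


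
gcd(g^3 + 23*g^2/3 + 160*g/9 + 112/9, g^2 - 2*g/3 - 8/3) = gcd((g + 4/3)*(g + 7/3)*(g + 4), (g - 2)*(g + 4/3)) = g + 4/3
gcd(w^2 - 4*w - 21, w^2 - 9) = w + 3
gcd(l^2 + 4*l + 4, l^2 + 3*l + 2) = l + 2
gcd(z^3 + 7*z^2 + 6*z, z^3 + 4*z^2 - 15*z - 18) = z^2 + 7*z + 6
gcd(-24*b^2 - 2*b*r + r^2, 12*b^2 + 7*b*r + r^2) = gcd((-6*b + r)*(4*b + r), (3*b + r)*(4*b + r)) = 4*b + r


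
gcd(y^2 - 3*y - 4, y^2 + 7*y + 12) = 1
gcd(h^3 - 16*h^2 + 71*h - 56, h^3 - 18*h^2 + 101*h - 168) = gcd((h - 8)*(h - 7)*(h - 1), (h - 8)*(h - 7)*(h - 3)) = h^2 - 15*h + 56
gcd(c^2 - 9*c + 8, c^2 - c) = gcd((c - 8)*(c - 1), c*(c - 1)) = c - 1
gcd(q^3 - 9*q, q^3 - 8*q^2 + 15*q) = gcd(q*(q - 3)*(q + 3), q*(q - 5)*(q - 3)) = q^2 - 3*q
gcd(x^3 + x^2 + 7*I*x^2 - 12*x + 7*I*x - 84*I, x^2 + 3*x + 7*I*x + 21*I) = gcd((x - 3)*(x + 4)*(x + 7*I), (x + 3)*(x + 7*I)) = x + 7*I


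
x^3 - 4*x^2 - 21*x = x*(x - 7)*(x + 3)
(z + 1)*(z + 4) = z^2 + 5*z + 4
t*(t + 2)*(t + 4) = t^3 + 6*t^2 + 8*t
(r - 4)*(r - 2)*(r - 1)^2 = r^4 - 8*r^3 + 21*r^2 - 22*r + 8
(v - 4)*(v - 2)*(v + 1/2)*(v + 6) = v^4 + v^3/2 - 28*v^2 + 34*v + 24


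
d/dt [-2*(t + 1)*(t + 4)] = -4*t - 10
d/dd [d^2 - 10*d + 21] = 2*d - 10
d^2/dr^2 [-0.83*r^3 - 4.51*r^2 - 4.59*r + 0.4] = -4.98*r - 9.02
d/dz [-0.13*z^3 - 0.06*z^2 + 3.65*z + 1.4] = -0.39*z^2 - 0.12*z + 3.65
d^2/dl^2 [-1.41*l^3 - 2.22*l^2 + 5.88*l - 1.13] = -8.46*l - 4.44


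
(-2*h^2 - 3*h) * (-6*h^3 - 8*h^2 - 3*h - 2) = 12*h^5 + 34*h^4 + 30*h^3 + 13*h^2 + 6*h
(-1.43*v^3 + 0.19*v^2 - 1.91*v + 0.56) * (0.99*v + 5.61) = -1.4157*v^4 - 7.8342*v^3 - 0.825*v^2 - 10.1607*v + 3.1416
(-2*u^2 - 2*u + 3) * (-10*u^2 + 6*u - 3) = 20*u^4 + 8*u^3 - 36*u^2 + 24*u - 9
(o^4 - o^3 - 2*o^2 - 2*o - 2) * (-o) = -o^5 + o^4 + 2*o^3 + 2*o^2 + 2*o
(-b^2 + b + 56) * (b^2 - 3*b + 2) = -b^4 + 4*b^3 + 51*b^2 - 166*b + 112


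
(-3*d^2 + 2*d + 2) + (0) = -3*d^2 + 2*d + 2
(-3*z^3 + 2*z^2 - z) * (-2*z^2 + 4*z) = 6*z^5 - 16*z^4 + 10*z^3 - 4*z^2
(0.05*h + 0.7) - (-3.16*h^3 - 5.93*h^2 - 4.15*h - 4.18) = 3.16*h^3 + 5.93*h^2 + 4.2*h + 4.88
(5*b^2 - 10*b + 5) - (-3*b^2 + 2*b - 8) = 8*b^2 - 12*b + 13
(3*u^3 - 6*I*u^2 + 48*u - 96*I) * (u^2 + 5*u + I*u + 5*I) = 3*u^5 + 15*u^4 - 3*I*u^4 + 54*u^3 - 15*I*u^3 + 270*u^2 - 48*I*u^2 + 96*u - 240*I*u + 480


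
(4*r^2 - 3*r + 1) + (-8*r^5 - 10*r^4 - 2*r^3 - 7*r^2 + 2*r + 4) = -8*r^5 - 10*r^4 - 2*r^3 - 3*r^2 - r + 5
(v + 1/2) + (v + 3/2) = 2*v + 2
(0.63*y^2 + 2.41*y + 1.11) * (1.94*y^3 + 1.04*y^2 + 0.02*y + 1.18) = 1.2222*y^5 + 5.3306*y^4 + 4.6724*y^3 + 1.946*y^2 + 2.866*y + 1.3098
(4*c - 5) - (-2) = 4*c - 3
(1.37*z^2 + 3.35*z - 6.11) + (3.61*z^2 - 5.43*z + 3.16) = 4.98*z^2 - 2.08*z - 2.95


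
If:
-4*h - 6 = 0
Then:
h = -3/2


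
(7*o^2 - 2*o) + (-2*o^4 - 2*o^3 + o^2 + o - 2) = -2*o^4 - 2*o^3 + 8*o^2 - o - 2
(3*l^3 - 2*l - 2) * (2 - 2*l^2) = -6*l^5 + 10*l^3 + 4*l^2 - 4*l - 4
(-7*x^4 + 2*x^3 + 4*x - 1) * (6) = -42*x^4 + 12*x^3 + 24*x - 6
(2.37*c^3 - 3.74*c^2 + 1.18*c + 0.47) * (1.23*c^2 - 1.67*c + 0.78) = 2.9151*c^5 - 8.5581*c^4 + 9.5458*c^3 - 4.3097*c^2 + 0.1355*c + 0.3666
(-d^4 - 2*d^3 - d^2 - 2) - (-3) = -d^4 - 2*d^3 - d^2 + 1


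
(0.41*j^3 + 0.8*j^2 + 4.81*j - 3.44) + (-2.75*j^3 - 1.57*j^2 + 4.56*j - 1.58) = -2.34*j^3 - 0.77*j^2 + 9.37*j - 5.02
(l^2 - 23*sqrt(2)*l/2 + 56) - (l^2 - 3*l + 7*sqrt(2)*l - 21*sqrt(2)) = -37*sqrt(2)*l/2 + 3*l + 21*sqrt(2) + 56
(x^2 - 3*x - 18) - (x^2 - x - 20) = 2 - 2*x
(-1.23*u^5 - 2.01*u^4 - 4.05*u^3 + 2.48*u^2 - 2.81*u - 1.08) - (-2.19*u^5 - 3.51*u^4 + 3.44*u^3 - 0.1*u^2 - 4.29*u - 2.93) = 0.96*u^5 + 1.5*u^4 - 7.49*u^3 + 2.58*u^2 + 1.48*u + 1.85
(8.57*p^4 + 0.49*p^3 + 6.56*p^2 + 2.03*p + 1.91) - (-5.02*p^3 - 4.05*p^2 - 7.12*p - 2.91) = 8.57*p^4 + 5.51*p^3 + 10.61*p^2 + 9.15*p + 4.82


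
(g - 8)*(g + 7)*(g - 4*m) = g^3 - 4*g^2*m - g^2 + 4*g*m - 56*g + 224*m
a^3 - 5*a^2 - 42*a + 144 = (a - 8)*(a - 3)*(a + 6)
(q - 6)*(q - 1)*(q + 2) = q^3 - 5*q^2 - 8*q + 12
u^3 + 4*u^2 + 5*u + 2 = (u + 1)^2*(u + 2)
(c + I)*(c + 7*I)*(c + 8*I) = c^3 + 16*I*c^2 - 71*c - 56*I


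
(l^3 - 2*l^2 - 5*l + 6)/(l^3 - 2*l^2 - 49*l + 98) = (l^3 - 2*l^2 - 5*l + 6)/(l^3 - 2*l^2 - 49*l + 98)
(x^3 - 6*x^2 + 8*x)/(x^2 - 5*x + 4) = x*(x - 2)/(x - 1)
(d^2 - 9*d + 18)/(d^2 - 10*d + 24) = (d - 3)/(d - 4)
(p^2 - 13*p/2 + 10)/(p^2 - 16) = (p - 5/2)/(p + 4)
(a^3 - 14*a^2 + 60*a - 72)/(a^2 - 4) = (a^2 - 12*a + 36)/(a + 2)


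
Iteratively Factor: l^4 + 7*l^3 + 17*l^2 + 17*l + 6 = (l + 1)*(l^3 + 6*l^2 + 11*l + 6) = (l + 1)*(l + 3)*(l^2 + 3*l + 2) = (l + 1)^2*(l + 3)*(l + 2)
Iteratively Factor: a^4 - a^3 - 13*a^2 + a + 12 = (a - 4)*(a^3 + 3*a^2 - a - 3) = (a - 4)*(a + 3)*(a^2 - 1) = (a - 4)*(a - 1)*(a + 3)*(a + 1)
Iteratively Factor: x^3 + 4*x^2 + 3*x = (x)*(x^2 + 4*x + 3) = x*(x + 3)*(x + 1)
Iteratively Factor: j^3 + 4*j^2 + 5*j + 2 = (j + 2)*(j^2 + 2*j + 1) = (j + 1)*(j + 2)*(j + 1)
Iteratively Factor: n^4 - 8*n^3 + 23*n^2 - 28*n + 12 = (n - 2)*(n^3 - 6*n^2 + 11*n - 6) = (n - 2)*(n - 1)*(n^2 - 5*n + 6) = (n - 2)^2*(n - 1)*(n - 3)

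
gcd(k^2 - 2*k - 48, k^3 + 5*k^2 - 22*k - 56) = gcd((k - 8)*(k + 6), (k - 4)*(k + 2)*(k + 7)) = 1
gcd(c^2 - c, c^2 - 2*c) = c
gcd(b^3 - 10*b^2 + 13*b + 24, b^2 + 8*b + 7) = b + 1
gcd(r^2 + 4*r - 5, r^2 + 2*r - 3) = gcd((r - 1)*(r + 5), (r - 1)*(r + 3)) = r - 1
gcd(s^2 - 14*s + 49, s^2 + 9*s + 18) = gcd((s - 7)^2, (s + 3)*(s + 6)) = 1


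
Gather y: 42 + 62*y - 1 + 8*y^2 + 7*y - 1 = 8*y^2 + 69*y + 40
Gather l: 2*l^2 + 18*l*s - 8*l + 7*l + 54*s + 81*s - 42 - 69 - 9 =2*l^2 + l*(18*s - 1) + 135*s - 120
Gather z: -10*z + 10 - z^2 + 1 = -z^2 - 10*z + 11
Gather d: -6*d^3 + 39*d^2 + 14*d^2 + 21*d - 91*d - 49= -6*d^3 + 53*d^2 - 70*d - 49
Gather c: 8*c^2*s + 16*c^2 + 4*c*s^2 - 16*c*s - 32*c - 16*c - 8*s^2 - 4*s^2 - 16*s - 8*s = c^2*(8*s + 16) + c*(4*s^2 - 16*s - 48) - 12*s^2 - 24*s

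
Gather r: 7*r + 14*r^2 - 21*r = 14*r^2 - 14*r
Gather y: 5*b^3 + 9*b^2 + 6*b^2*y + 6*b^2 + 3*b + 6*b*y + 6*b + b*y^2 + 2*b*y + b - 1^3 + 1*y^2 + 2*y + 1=5*b^3 + 15*b^2 + 10*b + y^2*(b + 1) + y*(6*b^2 + 8*b + 2)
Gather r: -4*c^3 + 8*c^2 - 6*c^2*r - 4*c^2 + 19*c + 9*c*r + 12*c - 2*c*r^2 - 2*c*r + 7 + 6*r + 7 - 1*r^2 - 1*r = -4*c^3 + 4*c^2 + 31*c + r^2*(-2*c - 1) + r*(-6*c^2 + 7*c + 5) + 14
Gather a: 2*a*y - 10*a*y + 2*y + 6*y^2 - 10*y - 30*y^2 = -8*a*y - 24*y^2 - 8*y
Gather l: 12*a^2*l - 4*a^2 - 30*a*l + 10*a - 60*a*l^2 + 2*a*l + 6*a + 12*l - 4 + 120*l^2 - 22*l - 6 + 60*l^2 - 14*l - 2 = -4*a^2 + 16*a + l^2*(180 - 60*a) + l*(12*a^2 - 28*a - 24) - 12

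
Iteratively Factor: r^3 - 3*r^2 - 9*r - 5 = (r + 1)*(r^2 - 4*r - 5) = (r + 1)^2*(r - 5)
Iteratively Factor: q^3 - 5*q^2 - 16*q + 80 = (q - 4)*(q^2 - q - 20) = (q - 4)*(q + 4)*(q - 5)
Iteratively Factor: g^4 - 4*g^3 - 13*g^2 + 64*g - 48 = (g - 1)*(g^3 - 3*g^2 - 16*g + 48) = (g - 1)*(g + 4)*(g^2 - 7*g + 12) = (g - 3)*(g - 1)*(g + 4)*(g - 4)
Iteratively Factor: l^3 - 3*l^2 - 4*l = (l + 1)*(l^2 - 4*l) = l*(l + 1)*(l - 4)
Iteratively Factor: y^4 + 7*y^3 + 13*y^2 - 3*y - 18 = (y + 2)*(y^3 + 5*y^2 + 3*y - 9) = (y + 2)*(y + 3)*(y^2 + 2*y - 3) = (y + 2)*(y + 3)^2*(y - 1)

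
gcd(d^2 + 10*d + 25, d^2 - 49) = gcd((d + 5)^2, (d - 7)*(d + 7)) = 1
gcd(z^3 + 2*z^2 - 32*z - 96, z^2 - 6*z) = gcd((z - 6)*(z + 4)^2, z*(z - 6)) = z - 6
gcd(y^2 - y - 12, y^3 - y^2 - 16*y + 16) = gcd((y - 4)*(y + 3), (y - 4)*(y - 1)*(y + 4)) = y - 4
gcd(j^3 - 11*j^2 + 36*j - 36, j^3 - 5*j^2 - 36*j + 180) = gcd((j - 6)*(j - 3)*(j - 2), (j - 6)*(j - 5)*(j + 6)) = j - 6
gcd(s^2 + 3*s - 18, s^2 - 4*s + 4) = 1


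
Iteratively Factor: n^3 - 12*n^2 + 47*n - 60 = (n - 3)*(n^2 - 9*n + 20) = (n - 5)*(n - 3)*(n - 4)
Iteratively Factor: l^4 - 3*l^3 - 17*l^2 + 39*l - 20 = (l - 5)*(l^3 + 2*l^2 - 7*l + 4) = (l - 5)*(l + 4)*(l^2 - 2*l + 1) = (l - 5)*(l - 1)*(l + 4)*(l - 1)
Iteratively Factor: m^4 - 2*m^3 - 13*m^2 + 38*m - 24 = (m - 2)*(m^3 - 13*m + 12) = (m - 3)*(m - 2)*(m^2 + 3*m - 4) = (m - 3)*(m - 2)*(m + 4)*(m - 1)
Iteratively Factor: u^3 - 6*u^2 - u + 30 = (u + 2)*(u^2 - 8*u + 15) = (u - 3)*(u + 2)*(u - 5)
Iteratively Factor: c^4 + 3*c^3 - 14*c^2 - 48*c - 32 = (c - 4)*(c^3 + 7*c^2 + 14*c + 8) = (c - 4)*(c + 4)*(c^2 + 3*c + 2) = (c - 4)*(c + 2)*(c + 4)*(c + 1)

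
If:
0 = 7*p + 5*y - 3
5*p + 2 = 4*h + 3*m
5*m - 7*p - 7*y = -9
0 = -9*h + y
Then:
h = 271/1643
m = -996/1643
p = -1038/1643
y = 2439/1643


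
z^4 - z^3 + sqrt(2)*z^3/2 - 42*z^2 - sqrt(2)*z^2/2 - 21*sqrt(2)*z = z*(z - 7)*(z + 6)*(z + sqrt(2)/2)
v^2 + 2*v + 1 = (v + 1)^2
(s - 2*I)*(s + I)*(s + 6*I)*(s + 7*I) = s^4 + 12*I*s^3 - 27*s^2 + 68*I*s - 84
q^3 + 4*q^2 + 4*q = q*(q + 2)^2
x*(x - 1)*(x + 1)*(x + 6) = x^4 + 6*x^3 - x^2 - 6*x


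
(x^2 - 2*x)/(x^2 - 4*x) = (x - 2)/(x - 4)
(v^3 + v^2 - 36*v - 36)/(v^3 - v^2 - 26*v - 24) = (v + 6)/(v + 4)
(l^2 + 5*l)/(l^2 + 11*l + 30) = l/(l + 6)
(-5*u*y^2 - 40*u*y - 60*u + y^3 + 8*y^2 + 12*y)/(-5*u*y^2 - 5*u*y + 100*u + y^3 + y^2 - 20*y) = (y^2 + 8*y + 12)/(y^2 + y - 20)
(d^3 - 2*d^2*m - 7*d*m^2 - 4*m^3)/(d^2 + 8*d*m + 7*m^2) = (d^2 - 3*d*m - 4*m^2)/(d + 7*m)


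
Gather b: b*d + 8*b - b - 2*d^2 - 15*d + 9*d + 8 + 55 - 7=b*(d + 7) - 2*d^2 - 6*d + 56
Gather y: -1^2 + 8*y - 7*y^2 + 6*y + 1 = -7*y^2 + 14*y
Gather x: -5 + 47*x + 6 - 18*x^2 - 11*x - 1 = -18*x^2 + 36*x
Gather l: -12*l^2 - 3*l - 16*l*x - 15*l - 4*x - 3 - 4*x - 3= -12*l^2 + l*(-16*x - 18) - 8*x - 6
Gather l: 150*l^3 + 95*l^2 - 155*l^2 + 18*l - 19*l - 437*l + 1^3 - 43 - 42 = 150*l^3 - 60*l^2 - 438*l - 84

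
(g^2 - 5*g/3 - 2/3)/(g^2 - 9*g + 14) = (g + 1/3)/(g - 7)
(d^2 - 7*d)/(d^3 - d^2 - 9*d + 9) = d*(d - 7)/(d^3 - d^2 - 9*d + 9)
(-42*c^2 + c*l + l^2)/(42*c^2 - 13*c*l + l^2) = (-7*c - l)/(7*c - l)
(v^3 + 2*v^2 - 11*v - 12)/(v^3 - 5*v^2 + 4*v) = (v^3 + 2*v^2 - 11*v - 12)/(v*(v^2 - 5*v + 4))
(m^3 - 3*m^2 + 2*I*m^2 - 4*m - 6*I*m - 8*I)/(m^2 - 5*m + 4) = (m^2 + m*(1 + 2*I) + 2*I)/(m - 1)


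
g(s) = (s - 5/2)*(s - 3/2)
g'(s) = 2*s - 4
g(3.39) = 1.68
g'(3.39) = 2.78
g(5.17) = 9.80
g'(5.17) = 6.34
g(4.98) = 8.63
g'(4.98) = 5.96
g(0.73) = 1.36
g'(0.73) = -2.54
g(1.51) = -0.01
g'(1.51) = -0.98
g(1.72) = -0.17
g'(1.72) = -0.56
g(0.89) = 0.98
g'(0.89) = -2.22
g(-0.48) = 5.90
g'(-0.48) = -4.96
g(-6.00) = 63.75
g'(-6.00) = -16.00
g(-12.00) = 195.75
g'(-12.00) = -28.00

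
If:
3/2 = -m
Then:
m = -3/2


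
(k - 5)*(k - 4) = k^2 - 9*k + 20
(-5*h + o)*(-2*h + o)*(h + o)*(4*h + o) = 40*h^4 + 22*h^3*o - 21*h^2*o^2 - 2*h*o^3 + o^4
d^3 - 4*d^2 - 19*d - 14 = (d - 7)*(d + 1)*(d + 2)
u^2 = u^2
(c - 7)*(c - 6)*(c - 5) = c^3 - 18*c^2 + 107*c - 210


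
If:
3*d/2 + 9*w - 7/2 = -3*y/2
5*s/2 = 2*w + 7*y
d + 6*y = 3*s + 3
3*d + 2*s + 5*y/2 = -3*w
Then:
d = 379/221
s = -100/51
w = 3/13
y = -508/663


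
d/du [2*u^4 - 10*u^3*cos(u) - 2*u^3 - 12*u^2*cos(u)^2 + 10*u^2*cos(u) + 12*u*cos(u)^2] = 10*u^3*sin(u) + 8*u^3 - 10*u^2*sin(u) + 12*u^2*sin(2*u) - 30*u^2*cos(u) - 6*u^2 - 12*sqrt(2)*u*sin(2*u + pi/4) + 20*u*cos(u) - 12*u + 6*cos(2*u) + 6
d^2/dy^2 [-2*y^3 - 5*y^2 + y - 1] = -12*y - 10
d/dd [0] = 0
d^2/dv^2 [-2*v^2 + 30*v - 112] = -4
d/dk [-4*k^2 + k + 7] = 1 - 8*k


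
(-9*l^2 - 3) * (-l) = 9*l^3 + 3*l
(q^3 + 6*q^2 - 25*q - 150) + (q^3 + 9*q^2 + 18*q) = 2*q^3 + 15*q^2 - 7*q - 150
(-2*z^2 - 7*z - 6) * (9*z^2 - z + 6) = -18*z^4 - 61*z^3 - 59*z^2 - 36*z - 36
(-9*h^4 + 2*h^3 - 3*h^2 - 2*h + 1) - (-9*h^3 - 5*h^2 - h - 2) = -9*h^4 + 11*h^3 + 2*h^2 - h + 3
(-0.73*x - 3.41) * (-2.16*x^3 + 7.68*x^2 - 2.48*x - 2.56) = 1.5768*x^4 + 1.7592*x^3 - 24.3784*x^2 + 10.3256*x + 8.7296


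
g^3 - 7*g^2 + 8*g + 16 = (g - 4)^2*(g + 1)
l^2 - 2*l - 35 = (l - 7)*(l + 5)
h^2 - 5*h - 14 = (h - 7)*(h + 2)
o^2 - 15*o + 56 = (o - 8)*(o - 7)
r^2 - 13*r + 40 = (r - 8)*(r - 5)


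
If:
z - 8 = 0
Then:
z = 8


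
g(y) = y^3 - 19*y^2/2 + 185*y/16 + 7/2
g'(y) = 3*y^2 - 19*y + 185/16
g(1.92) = -2.24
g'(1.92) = -13.86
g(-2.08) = -70.65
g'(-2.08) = 64.06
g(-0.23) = 0.33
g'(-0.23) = 16.09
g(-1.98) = -64.40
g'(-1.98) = 60.94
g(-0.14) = 1.69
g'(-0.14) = 14.28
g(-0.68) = -9.07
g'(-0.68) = 25.87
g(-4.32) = -304.36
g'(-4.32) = 149.63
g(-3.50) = -196.22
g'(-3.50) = 114.81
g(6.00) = -53.12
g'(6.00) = 5.56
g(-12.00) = -3231.25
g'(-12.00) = 671.56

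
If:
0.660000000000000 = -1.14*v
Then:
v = -0.58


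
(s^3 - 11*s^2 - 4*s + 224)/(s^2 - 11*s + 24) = (s^2 - 3*s - 28)/(s - 3)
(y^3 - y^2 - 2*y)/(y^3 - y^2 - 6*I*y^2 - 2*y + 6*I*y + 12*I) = y/(y - 6*I)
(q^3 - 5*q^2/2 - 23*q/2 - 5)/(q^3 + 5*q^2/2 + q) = (q - 5)/q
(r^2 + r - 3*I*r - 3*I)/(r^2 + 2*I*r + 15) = (r + 1)/(r + 5*I)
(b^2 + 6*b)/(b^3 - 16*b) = (b + 6)/(b^2 - 16)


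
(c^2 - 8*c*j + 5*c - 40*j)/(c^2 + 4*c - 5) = (c - 8*j)/(c - 1)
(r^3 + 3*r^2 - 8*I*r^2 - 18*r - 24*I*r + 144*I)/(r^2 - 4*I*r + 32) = (r^2 + 3*r - 18)/(r + 4*I)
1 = 1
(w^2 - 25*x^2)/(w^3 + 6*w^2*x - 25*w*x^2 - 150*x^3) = 1/(w + 6*x)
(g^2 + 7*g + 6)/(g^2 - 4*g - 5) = (g + 6)/(g - 5)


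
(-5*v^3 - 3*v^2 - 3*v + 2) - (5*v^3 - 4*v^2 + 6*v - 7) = -10*v^3 + v^2 - 9*v + 9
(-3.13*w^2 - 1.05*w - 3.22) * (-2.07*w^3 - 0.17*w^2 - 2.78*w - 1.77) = 6.4791*w^5 + 2.7056*w^4 + 15.5453*w^3 + 9.0065*w^2 + 10.8101*w + 5.6994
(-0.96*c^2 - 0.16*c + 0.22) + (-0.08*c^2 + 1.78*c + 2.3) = -1.04*c^2 + 1.62*c + 2.52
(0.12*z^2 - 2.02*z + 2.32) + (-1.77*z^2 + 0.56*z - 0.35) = -1.65*z^2 - 1.46*z + 1.97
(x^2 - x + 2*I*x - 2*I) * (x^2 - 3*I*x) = x^4 - x^3 - I*x^3 + 6*x^2 + I*x^2 - 6*x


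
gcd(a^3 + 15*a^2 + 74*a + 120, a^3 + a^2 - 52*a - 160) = a^2 + 9*a + 20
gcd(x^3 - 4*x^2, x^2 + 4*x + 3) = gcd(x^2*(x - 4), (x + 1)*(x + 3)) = 1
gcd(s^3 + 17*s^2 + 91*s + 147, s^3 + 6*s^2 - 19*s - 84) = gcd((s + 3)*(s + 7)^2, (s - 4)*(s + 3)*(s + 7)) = s^2 + 10*s + 21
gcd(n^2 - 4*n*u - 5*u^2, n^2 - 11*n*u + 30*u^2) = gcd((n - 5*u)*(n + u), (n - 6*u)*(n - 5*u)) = -n + 5*u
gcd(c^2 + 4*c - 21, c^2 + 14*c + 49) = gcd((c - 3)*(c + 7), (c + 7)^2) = c + 7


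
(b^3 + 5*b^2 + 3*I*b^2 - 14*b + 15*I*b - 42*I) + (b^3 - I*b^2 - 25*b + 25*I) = 2*b^3 + 5*b^2 + 2*I*b^2 - 39*b + 15*I*b - 17*I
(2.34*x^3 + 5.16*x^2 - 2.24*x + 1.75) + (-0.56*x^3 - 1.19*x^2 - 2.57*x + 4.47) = 1.78*x^3 + 3.97*x^2 - 4.81*x + 6.22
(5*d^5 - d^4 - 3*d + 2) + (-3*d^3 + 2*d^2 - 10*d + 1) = 5*d^5 - d^4 - 3*d^3 + 2*d^2 - 13*d + 3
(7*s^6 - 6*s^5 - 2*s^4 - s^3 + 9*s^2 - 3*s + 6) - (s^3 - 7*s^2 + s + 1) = 7*s^6 - 6*s^5 - 2*s^4 - 2*s^3 + 16*s^2 - 4*s + 5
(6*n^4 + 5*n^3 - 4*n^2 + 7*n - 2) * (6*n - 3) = 36*n^5 + 12*n^4 - 39*n^3 + 54*n^2 - 33*n + 6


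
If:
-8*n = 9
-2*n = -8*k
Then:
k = -9/32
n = -9/8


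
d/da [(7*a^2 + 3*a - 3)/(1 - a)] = 7*a*(2 - a)/(a^2 - 2*a + 1)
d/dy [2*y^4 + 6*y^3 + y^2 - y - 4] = 8*y^3 + 18*y^2 + 2*y - 1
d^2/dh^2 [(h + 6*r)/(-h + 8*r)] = -28*r/(h - 8*r)^3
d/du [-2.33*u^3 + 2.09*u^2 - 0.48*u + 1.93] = -6.99*u^2 + 4.18*u - 0.48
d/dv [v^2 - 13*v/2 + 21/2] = 2*v - 13/2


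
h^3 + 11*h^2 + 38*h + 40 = (h + 2)*(h + 4)*(h + 5)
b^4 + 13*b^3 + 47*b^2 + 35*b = b*(b + 1)*(b + 5)*(b + 7)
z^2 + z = z*(z + 1)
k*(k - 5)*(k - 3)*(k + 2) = k^4 - 6*k^3 - k^2 + 30*k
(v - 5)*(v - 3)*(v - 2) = v^3 - 10*v^2 + 31*v - 30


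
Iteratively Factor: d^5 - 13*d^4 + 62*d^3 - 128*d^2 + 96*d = (d - 4)*(d^4 - 9*d^3 + 26*d^2 - 24*d) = (d - 4)*(d - 3)*(d^3 - 6*d^2 + 8*d) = d*(d - 4)*(d - 3)*(d^2 - 6*d + 8) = d*(d - 4)^2*(d - 3)*(d - 2)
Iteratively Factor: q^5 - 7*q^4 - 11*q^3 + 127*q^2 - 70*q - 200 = (q + 1)*(q^4 - 8*q^3 - 3*q^2 + 130*q - 200) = (q - 5)*(q + 1)*(q^3 - 3*q^2 - 18*q + 40) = (q - 5)*(q + 1)*(q + 4)*(q^2 - 7*q + 10) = (q - 5)*(q - 2)*(q + 1)*(q + 4)*(q - 5)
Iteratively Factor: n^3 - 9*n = (n)*(n^2 - 9) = n*(n - 3)*(n + 3)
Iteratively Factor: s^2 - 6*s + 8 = (s - 4)*(s - 2)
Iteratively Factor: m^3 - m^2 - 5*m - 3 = (m + 1)*(m^2 - 2*m - 3) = (m - 3)*(m + 1)*(m + 1)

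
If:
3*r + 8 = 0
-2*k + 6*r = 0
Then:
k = -8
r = -8/3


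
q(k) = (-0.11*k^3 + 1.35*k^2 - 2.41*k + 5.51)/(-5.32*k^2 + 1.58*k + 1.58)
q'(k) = (10.64*k - 1.58)*(-0.11*k^3 + 1.35*k^2 - 2.41*k + 5.51)/(-5.32*k^2 + 1.58*k + 1.58)^2 + (-0.33*k^2 + 2.7*k - 2.41)/(-5.32*k^2 + 1.58*k + 1.58)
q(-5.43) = -0.46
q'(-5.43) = -0.00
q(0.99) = -2.10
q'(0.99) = 9.10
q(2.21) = -0.27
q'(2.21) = 0.19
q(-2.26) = -0.66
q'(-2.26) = -0.23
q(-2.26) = -0.66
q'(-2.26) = -0.23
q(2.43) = -0.23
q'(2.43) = 0.13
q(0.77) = -12.32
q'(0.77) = 229.20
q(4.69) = -0.12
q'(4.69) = 0.02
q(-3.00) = -0.55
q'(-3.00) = -0.09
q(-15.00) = -0.59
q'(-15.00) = 0.02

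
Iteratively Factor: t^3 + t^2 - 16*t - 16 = (t + 1)*(t^2 - 16) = (t + 1)*(t + 4)*(t - 4)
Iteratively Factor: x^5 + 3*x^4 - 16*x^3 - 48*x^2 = (x - 4)*(x^4 + 7*x^3 + 12*x^2) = (x - 4)*(x + 3)*(x^3 + 4*x^2) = x*(x - 4)*(x + 3)*(x^2 + 4*x) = x*(x - 4)*(x + 3)*(x + 4)*(x)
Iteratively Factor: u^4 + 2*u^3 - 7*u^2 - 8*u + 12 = (u + 2)*(u^3 - 7*u + 6) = (u - 1)*(u + 2)*(u^2 + u - 6) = (u - 2)*(u - 1)*(u + 2)*(u + 3)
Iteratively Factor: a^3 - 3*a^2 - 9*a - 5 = (a + 1)*(a^2 - 4*a - 5) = (a + 1)^2*(a - 5)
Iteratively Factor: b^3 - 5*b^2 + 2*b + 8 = (b - 2)*(b^2 - 3*b - 4) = (b - 2)*(b + 1)*(b - 4)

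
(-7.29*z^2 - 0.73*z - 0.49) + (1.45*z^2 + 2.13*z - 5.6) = -5.84*z^2 + 1.4*z - 6.09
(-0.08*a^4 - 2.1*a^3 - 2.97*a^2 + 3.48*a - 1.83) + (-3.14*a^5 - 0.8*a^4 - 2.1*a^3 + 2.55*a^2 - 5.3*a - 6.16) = -3.14*a^5 - 0.88*a^4 - 4.2*a^3 - 0.42*a^2 - 1.82*a - 7.99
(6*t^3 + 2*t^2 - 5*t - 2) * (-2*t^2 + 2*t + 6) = -12*t^5 + 8*t^4 + 50*t^3 + 6*t^2 - 34*t - 12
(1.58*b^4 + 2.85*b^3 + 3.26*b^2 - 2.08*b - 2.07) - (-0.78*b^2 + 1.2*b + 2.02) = 1.58*b^4 + 2.85*b^3 + 4.04*b^2 - 3.28*b - 4.09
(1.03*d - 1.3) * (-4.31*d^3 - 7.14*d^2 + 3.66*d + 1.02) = -4.4393*d^4 - 1.7512*d^3 + 13.0518*d^2 - 3.7074*d - 1.326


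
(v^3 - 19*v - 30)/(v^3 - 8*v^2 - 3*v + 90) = (v + 2)/(v - 6)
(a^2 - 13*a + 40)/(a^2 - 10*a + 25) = (a - 8)/(a - 5)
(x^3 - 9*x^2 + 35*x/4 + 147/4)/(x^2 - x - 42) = (x^2 - 2*x - 21/4)/(x + 6)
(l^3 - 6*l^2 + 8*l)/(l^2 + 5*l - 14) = l*(l - 4)/(l + 7)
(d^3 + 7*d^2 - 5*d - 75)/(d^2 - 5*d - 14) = (-d^3 - 7*d^2 + 5*d + 75)/(-d^2 + 5*d + 14)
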